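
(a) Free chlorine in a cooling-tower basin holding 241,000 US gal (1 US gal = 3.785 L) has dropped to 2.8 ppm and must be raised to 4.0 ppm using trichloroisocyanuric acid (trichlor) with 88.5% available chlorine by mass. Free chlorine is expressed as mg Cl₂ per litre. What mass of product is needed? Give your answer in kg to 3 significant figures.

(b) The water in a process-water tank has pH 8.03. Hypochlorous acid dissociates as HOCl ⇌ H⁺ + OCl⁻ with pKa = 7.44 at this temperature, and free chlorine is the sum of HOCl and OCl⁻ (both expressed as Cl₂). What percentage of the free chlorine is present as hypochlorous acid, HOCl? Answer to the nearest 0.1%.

(a) Volume: 241,000 US gal × 3.785 L/gal = 912,185 L.
(a) Chlorine deficit: 4.0 − 2.8 = 1.2 ppm = 1.2 mg/L as Cl₂.
(a) Cl₂ equivalent needed: 1.2 mg/L × 912,185 L = 1,095,000 mg = 1095 g.
(a) Product at 88.5% available chlorine: 1095 / 0.885 = 1237 g.

(b) [OCl⁻]/[HOCl] = 10^(pH − pKa) = 10^(8.03 − 7.44) = 10^0.59 = 3.89.
(b) Fraction as HOCl = 1 / (1 + 3.89) = 0.2045.

(a) 1.24 kg; (b) 20.4%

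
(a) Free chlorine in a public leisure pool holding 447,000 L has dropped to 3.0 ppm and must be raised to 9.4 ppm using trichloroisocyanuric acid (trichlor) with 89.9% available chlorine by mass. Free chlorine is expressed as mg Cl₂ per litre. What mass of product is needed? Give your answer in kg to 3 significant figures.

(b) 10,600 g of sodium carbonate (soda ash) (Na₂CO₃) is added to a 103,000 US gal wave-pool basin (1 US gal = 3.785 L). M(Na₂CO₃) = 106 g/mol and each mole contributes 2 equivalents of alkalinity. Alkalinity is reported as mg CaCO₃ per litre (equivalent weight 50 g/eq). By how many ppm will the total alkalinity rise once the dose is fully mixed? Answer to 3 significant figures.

(a) Chlorine deficit: 9.4 − 3.0 = 6.4 ppm = 6.4 mg/L as Cl₂.
(a) Cl₂ equivalent needed: 6.4 mg/L × 447,000 L = 2,861,000 mg = 2861 g.
(a) Product at 89.9% available chlorine: 2861 / 0.899 = 3182 g.

(b) Volume: 103,000 US gal × 3.785 L/gal = 389,855 L.
(b) Moles of Na₂CO₃: 10,600 g ÷ 106 g/mol = 100 mol → 200 eq of alkalinity.
(b) As CaCO₃: 200 eq × 50 g/eq = 10,000 g.
(b) Rise: 10,000 g / 389,855 L × 1000 = 25.65 mg/L.

(a) 3.18 kg; (b) 25.7 ppm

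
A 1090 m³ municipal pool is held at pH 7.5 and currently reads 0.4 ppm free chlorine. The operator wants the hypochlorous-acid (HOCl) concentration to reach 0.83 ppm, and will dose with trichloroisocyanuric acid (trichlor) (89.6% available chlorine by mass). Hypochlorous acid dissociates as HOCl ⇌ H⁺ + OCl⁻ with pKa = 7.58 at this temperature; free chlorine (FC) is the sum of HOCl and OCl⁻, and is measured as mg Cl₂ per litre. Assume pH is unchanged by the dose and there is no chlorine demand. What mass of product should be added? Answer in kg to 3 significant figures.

1.36 kg

Volume: 1090 m³ = 1,090,000 L.
[OCl⁻]/[HOCl] = 10^(pH − pKa) = 10^(7.5 − 7.58) = 0.8318; fraction as HOCl = 1/(1 + 0.8318) = 0.5459.
Free chlorine required for 0.83 ppm HOCl: 0.83 / 0.5459 = 1.52 ppm.
FC to add: 1.52 − 0.4 = 1.12 mg/L as Cl₂.
Cl₂ equivalent: 1.12 mg/L × 1,090,000 L = 1221 g.
Product at 89.6% available Cl: 1221 / 0.896 = 1363 g.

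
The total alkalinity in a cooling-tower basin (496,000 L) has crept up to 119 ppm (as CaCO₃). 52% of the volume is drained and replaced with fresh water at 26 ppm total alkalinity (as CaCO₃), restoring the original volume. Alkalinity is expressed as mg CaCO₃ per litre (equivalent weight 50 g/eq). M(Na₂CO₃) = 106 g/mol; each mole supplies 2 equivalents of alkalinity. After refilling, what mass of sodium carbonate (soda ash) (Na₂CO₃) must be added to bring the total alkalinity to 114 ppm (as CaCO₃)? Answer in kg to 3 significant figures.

After draining 52% and refilling: 119 × 0.48 + 26 × 0.52 = 70.64 ppm.
Deficit to target: 114 − 70.64 = 43.36 mg/L.
As CaCO₃: 43.36 mg/L × 496,000 L = 21,510 g; ÷ 50 g/eq ÷ 2 = 215.1 mol Na₂CO₃.
Mass: 215.1 × 106 = 22,800 g.

22.8 kg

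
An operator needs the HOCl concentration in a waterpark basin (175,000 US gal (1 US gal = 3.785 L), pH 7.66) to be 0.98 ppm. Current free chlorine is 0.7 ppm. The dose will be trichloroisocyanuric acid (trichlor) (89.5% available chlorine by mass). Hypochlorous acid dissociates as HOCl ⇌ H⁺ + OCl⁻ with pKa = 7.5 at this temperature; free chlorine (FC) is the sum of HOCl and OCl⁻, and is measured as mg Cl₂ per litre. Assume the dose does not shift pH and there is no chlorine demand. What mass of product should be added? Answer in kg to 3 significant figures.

Volume: 175,000 US gal × 3.785 L/gal = 662,375 L.
[OCl⁻]/[HOCl] = 10^(pH − pKa) = 10^(7.66 − 7.5) = 1.445; fraction as HOCl = 1/(1 + 1.445) = 0.4089.
Free chlorine required for 0.98 ppm HOCl: 0.98 / 0.4089 = 2.397 ppm.
FC to add: 2.397 − 0.7 = 1.697 mg/L as Cl₂.
Cl₂ equivalent: 1.697 mg/L × 662,375 L = 1124 g.
Product at 89.5% available Cl: 1124 / 0.895 = 1256 g.

1.26 kg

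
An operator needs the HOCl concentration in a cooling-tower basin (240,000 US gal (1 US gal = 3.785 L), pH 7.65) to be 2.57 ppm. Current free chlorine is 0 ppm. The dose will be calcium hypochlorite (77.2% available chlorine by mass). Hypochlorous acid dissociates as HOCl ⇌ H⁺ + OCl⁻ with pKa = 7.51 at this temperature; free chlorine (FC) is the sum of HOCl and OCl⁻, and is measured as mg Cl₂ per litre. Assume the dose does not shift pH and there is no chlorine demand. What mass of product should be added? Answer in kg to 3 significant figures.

Volume: 240,000 US gal × 3.785 L/gal = 908,400 L.
[OCl⁻]/[HOCl] = 10^(pH − pKa) = 10^(7.65 − 7.51) = 1.38; fraction as HOCl = 1/(1 + 1.38) = 0.4201.
Free chlorine required for 2.57 ppm HOCl: 2.57 / 0.4201 = 6.118 ppm.
FC to add: 6.118 − 0 = 6.118 mg/L as Cl₂.
Cl₂ equivalent: 6.118 mg/L × 908,400 L = 5557 g.
Product at 77.2% available Cl: 5557 / 0.772 = 7198 g.

7.20 kg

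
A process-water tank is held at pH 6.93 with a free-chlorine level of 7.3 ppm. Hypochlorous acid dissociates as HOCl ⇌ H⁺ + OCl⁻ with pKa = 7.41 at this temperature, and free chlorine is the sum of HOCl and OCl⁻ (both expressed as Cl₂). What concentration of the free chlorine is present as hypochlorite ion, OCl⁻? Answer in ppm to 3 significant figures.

1.82 ppm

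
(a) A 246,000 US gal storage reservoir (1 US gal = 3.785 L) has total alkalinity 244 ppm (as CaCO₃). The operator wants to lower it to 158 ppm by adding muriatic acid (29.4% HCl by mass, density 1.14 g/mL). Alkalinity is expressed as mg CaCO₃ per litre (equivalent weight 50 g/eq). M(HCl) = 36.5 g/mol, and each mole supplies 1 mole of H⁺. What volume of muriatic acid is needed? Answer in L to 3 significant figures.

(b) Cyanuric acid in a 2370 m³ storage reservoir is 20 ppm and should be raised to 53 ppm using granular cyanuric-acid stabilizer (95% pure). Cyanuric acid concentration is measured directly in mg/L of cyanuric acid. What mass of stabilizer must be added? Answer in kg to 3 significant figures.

(a) Volume: 246,000 US gal × 3.785 L/gal = 931,110 L.
(a) Alkalinity to neutralize: (244 − 158) = 86 mg/L as CaCO₃ × 931,110 L = 80,080 g as CaCO₃.
(a) Equivalents of H⁺ required: 80,080 ÷ 50 g/eq = 1602 eq = 1602 mol HCl.
(a) Mass of HCl: 1602 × 36.5 = 58,460 g.
(a) Mass of 29.4% solution: 58,460 / 0.294 = 198,800 g.
(a) Volume: 198,800 g ÷ 1.14 g/mL = 174,400 mL.

(b) Volume: 2370 m³ = 2,370,000 L.
(b) CYA to add: (53 − 20) = 33 mg/L × 2,370,000 L = 78,210 g cyanuric acid.
(b) At 95% purity: 78,210 / 0.95 = 82,330 g product.

(a) 174 L; (b) 82.3 kg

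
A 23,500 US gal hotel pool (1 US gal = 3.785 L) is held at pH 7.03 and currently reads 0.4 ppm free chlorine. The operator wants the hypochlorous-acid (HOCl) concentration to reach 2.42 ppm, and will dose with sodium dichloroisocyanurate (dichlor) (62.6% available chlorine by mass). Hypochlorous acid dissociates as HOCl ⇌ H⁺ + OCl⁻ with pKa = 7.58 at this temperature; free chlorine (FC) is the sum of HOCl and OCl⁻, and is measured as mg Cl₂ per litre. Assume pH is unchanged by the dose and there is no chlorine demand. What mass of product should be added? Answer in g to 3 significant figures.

384 g

Volume: 23,500 US gal × 3.785 L/gal = 88,948 L.
[OCl⁻]/[HOCl] = 10^(pH − pKa) = 10^(7.03 − 7.58) = 0.2818; fraction as HOCl = 1/(1 + 0.2818) = 0.7801.
Free chlorine required for 2.42 ppm HOCl: 2.42 / 0.7801 = 3.102 ppm.
FC to add: 3.102 − 0.4 = 2.702 mg/L as Cl₂.
Cl₂ equivalent: 2.702 mg/L × 88,948 L = 240.3 g.
Product at 62.6% available Cl: 240.3 / 0.626 = 383.9 g.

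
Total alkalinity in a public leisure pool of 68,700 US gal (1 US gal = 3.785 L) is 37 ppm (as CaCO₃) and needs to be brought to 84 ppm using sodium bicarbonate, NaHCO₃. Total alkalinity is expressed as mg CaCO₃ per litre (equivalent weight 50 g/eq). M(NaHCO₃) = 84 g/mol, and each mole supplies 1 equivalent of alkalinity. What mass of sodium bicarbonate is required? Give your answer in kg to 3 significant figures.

20.5 kg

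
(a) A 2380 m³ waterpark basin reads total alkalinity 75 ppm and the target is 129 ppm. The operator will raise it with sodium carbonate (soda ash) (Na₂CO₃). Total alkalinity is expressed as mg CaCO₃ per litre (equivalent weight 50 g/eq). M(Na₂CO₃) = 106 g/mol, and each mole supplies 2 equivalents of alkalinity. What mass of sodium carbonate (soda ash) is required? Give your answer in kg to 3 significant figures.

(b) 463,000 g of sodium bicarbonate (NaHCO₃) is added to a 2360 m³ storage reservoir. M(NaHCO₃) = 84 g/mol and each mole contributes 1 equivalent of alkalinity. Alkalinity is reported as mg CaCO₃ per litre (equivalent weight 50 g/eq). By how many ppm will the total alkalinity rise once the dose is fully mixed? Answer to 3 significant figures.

(a) 136 kg; (b) 117 ppm

(a) Volume: 2380 m³ = 2,380,000 L.
(a) Alkalinity to add: (129 − 75) = 54 mg/L as CaCO₃ × 2,380,000 L = 128,500 g as CaCO₃.
(a) Equivalents: 128,500 g ÷ 50 g/eq = 2570 eq.
(a) Each mole of Na₂CO₃ supplies 2 eq, so 2570 / 2 = 1285 mol.
(a) Mass: 1285 mol × 106 g/mol = 136,200 g.

(b) Volume: 2360 m³ = 2,360,000 L.
(b) Moles of NaHCO₃: 463,000 g ÷ 84 g/mol = 5512 mol → 5512 eq of alkalinity.
(b) As CaCO₃: 5512 eq × 50 g/eq = 275,600 g.
(b) Rise: 275,600 g / 2,360,000 L × 1000 = 116.8 mg/L.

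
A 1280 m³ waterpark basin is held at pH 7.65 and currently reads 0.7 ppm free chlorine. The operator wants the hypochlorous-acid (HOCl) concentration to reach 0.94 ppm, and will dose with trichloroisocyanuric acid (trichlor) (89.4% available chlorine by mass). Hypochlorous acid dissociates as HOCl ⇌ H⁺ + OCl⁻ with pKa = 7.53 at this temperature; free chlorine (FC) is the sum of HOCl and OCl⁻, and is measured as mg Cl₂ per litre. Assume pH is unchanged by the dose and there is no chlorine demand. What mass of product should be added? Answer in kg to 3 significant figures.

Volume: 1280 m³ = 1,280,000 L.
[OCl⁻]/[HOCl] = 10^(pH − pKa) = 10^(7.65 − 7.53) = 1.318; fraction as HOCl = 1/(1 + 1.318) = 0.4314.
Free chlorine required for 0.94 ppm HOCl: 0.94 / 0.4314 = 2.179 ppm.
FC to add: 2.179 − 0.7 = 1.479 mg/L as Cl₂.
Cl₂ equivalent: 1.479 mg/L × 1,280,000 L = 1893 g.
Product at 89.4% available Cl: 1893 / 0.894 = 2118 g.

2.12 kg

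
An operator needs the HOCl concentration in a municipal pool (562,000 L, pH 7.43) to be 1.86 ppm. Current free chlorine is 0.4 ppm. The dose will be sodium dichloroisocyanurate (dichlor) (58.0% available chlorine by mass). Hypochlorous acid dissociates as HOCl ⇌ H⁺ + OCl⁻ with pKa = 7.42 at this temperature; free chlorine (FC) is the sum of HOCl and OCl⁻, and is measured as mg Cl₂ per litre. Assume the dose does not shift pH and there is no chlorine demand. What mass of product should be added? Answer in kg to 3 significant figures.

[OCl⁻]/[HOCl] = 10^(pH − pKa) = 10^(7.43 − 7.42) = 1.023; fraction as HOCl = 1/(1 + 1.023) = 0.4942.
Free chlorine required for 1.86 ppm HOCl: 1.86 / 0.4942 = 3.763 ppm.
FC to add: 3.763 − 0.4 = 3.363 mg/L as Cl₂.
Cl₂ equivalent: 3.363 mg/L × 562,000 L = 1890 g.
Product at 58.0% available Cl: 1890 / 0.58 = 3259 g.

3.26 kg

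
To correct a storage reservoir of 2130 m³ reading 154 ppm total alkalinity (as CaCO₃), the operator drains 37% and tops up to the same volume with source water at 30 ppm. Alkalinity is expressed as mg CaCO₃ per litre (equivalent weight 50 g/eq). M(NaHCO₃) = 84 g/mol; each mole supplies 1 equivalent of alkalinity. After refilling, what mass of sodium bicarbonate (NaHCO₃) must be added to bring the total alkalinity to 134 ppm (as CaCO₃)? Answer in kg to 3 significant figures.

Volume: 2130 m³ = 2,130,000 L.
After draining 37% and refilling: 154 × 0.63 + 30 × 0.37 = 108.12 ppm.
Deficit to target: 134 − 108.12 = 25.88 mg/L.
As CaCO₃: 25.88 mg/L × 2,130,000 L = 55,120 g; ÷ 50 g/eq ÷ 1 = 1102 mol NaHCO₃.
Mass: 1102 × 84 = 92,610 g.

92.6 kg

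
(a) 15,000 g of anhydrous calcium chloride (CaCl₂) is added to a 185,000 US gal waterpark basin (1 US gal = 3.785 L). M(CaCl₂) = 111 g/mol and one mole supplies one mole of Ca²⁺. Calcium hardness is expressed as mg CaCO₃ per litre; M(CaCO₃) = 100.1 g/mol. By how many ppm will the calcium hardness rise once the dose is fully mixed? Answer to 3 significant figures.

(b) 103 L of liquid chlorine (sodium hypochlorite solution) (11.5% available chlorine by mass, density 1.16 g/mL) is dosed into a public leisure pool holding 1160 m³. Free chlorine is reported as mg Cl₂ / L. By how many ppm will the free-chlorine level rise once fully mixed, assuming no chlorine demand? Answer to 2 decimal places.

(a) Volume: 185,000 US gal × 3.785 L/gal = 700,225 L.
(a) Moles of Ca²⁺: 15,000 g ÷ 111 g/mol = 135.1 mol.
(a) As CaCO₃: 135.1 mol × 100.1 g/mol = 13,530 g.
(a) Rise: 13,530 g / 700,225 L × 1000 = 19.32 mg/L.

(b) Volume: 1160 m³ = 1,160,000 L.
(b) Mass of solution: 103 L × 1000 mL/L × 1.16 g/mL = 119,500 g.
(b) Available chlorine delivered: 119,500 g × 0.115 = 13,740 g as Cl₂.
(b) Concentration rise: 13,740 g / 1,160,000 L = 11.84 mg/L = 11.84 ppm.

(a) 19.3 ppm; (b) 11.84 ppm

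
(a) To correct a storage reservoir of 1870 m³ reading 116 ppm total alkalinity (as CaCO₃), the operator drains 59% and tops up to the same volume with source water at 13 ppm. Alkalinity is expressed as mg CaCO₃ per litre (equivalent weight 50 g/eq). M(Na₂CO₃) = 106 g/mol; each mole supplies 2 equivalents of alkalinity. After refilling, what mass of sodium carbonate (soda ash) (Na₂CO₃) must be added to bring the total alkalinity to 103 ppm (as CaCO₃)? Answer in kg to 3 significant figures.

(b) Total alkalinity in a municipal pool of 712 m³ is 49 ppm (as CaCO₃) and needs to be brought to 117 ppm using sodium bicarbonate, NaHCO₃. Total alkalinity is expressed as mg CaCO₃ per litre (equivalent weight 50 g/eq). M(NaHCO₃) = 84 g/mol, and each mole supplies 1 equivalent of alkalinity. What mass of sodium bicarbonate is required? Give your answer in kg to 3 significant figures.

(a) 94.7 kg; (b) 81.3 kg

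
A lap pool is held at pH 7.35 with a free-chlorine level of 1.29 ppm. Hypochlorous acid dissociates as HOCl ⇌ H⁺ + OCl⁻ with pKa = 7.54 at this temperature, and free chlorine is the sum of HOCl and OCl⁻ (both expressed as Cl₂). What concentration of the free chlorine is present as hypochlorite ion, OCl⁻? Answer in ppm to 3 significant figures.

0.506 ppm

[OCl⁻]/[HOCl] = 10^(pH − pKa) = 10^(7.35 − 7.54) = 10^-0.19 = 0.6457.
Fraction as HOCl = 1 / (1 + 0.6457) = 0.6077.
OCl⁻ = (1 − 0.6077) × 1.29 ppm = 0.5061 ppm.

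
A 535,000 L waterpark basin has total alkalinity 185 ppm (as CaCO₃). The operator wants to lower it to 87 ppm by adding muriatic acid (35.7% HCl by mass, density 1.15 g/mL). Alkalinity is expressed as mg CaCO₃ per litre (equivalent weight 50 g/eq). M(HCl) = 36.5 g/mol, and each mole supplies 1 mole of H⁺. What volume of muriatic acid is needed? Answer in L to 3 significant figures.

93.2 L

Alkalinity to neutralize: (185 − 87) = 98 mg/L as CaCO₃ × 535,000 L = 52,430 g as CaCO₃.
Equivalents of H⁺ required: 52,430 ÷ 50 g/eq = 1049 eq = 1049 mol HCl.
Mass of HCl: 1049 × 36.5 = 38,270 g.
Mass of 35.7% solution: 38,270 / 0.357 = 107,200 g.
Volume: 107,200 g ÷ 1.15 g/mL = 93,230 mL.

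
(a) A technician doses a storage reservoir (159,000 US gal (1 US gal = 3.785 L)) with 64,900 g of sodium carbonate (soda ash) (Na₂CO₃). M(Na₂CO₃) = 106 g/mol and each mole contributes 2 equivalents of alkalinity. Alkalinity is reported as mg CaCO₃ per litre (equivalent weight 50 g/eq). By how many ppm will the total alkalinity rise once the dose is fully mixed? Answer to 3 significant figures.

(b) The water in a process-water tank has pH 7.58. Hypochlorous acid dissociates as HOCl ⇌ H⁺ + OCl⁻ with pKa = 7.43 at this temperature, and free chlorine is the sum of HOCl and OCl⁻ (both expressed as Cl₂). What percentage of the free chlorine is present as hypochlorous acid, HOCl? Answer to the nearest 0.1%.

(a) 102 ppm; (b) 41.5%

(a) Volume: 159,000 US gal × 3.785 L/gal = 601,815 L.
(a) Moles of Na₂CO₃: 64,900 g ÷ 106 g/mol = 612.3 mol → 1225 eq of alkalinity.
(a) As CaCO₃: 1225 eq × 50 g/eq = 61,230 g.
(a) Rise: 61,230 g / 601,815 L × 1000 = 101.7 mg/L.

(b) [OCl⁻]/[HOCl] = 10^(pH − pKa) = 10^(7.58 − 7.43) = 10^0.15 = 1.413.
(b) Fraction as HOCl = 1 / (1 + 1.413) = 0.4145.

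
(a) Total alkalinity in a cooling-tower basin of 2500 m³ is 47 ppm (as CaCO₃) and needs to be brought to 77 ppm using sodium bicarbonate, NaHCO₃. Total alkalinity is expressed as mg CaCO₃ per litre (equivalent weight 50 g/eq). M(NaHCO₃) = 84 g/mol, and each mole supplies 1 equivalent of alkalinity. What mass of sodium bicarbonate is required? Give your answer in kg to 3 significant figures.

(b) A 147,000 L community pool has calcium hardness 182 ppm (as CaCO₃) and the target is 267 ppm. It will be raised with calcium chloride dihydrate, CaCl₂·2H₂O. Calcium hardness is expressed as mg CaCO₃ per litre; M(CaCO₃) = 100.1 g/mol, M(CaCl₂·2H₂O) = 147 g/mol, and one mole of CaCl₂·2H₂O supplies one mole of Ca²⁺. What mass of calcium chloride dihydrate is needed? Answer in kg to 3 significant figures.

(a) 126 kg; (b) 18.3 kg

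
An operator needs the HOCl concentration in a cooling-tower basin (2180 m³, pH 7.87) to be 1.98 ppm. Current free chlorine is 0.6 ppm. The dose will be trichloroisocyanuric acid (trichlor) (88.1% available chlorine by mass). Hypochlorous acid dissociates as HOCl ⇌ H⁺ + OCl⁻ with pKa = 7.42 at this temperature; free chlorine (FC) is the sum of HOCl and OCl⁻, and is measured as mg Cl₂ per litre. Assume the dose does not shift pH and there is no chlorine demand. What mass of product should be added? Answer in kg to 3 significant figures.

17.2 kg

Volume: 2180 m³ = 2,180,000 L.
[OCl⁻]/[HOCl] = 10^(pH − pKa) = 10^(7.87 − 7.42) = 2.818; fraction as HOCl = 1/(1 + 2.818) = 0.2619.
Free chlorine required for 1.98 ppm HOCl: 1.98 / 0.2619 = 7.56 ppm.
FC to add: 7.56 − 0.6 = 6.96 mg/L as Cl₂.
Cl₂ equivalent: 6.96 mg/L × 2,180,000 L = 15,170 g.
Product at 88.1% available Cl: 15,170 / 0.881 = 17,220 g.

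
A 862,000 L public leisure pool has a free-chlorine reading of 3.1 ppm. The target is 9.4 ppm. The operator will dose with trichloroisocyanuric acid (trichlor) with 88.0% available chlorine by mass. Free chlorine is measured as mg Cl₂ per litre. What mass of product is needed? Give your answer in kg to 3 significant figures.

Chlorine deficit: 9.4 − 3.1 = 6.3 ppm = 6.3 mg/L as Cl₂.
Cl₂ equivalent needed: 6.3 mg/L × 862,000 L = 5,431,000 mg = 5431 g.
Product at 88.0% available chlorine: 5431 / 0.88 = 6171 g.

6.17 kg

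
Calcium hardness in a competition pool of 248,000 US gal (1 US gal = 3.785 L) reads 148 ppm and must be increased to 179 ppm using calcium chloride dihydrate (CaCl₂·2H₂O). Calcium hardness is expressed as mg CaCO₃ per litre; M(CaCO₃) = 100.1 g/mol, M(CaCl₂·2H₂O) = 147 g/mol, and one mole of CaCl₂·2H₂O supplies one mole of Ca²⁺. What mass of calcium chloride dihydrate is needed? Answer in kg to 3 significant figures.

42.7 kg

Volume: 248,000 US gal × 3.785 L/gal = 938,680 L.
Hardness to add: (179 − 148) = 31 mg/L as CaCO₃ × 938,680 L = 29,100 g as CaCO₃.
Moles of Ca²⁺ (1 mol Ca²⁺ ≡ 1 mol CaCO₃): 29,100 / 100.1 g/mol = 290.7 mol.
Mass of CaCl₂·2H₂O: 290.7 × 147 = 42,730 g.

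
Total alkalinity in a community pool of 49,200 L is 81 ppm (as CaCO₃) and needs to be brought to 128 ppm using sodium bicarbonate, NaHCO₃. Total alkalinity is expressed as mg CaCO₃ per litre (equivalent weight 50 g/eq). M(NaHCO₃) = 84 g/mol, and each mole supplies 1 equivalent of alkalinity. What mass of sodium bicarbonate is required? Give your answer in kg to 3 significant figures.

3.88 kg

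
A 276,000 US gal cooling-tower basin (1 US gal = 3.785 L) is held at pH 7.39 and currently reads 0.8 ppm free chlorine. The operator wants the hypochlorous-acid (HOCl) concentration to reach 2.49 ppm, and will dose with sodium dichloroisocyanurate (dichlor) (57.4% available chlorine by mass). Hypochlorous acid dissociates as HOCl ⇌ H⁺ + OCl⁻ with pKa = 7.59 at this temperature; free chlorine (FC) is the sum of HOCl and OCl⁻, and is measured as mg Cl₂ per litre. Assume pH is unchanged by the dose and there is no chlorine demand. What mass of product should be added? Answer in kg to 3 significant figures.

Volume: 276,000 US gal × 3.785 L/gal = 1,044,660 L.
[OCl⁻]/[HOCl] = 10^(pH − pKa) = 10^(7.39 − 7.59) = 0.631; fraction as HOCl = 1/(1 + 0.631) = 0.6131.
Free chlorine required for 2.49 ppm HOCl: 2.49 / 0.6131 = 4.061 ppm.
FC to add: 4.061 − 0.8 = 3.261 mg/L as Cl₂.
Cl₂ equivalent: 3.261 mg/L × 1,044,660 L = 3407 g.
Product at 57.4% available Cl: 3407 / 0.574 = 5935 g.

5.94 kg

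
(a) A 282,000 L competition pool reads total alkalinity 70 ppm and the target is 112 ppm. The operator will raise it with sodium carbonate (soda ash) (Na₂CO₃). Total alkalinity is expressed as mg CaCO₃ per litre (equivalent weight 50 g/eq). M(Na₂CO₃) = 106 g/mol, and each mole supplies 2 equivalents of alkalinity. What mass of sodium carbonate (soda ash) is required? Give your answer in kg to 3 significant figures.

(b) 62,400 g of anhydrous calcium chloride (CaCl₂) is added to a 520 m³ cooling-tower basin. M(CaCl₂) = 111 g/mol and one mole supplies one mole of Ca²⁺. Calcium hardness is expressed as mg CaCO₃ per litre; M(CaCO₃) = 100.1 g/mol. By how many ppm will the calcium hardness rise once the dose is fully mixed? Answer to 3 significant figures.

(a) 12.6 kg; (b) 108 ppm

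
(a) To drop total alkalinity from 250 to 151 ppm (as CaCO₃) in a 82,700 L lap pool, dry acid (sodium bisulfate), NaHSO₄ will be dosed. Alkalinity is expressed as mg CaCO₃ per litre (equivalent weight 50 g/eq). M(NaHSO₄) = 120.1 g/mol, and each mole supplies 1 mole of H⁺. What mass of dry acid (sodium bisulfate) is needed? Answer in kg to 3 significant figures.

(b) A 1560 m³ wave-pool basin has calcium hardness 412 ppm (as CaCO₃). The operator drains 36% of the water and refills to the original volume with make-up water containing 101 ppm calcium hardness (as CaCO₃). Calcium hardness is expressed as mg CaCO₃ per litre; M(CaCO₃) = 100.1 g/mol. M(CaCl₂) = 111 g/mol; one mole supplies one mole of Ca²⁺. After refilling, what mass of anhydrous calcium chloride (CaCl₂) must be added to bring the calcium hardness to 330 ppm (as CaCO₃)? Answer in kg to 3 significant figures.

(a) Alkalinity to neutralize: (250 − 151) = 99 mg/L as CaCO₃ × 82,700 L = 8187 g as CaCO₃.
(a) Equivalents of H⁺ required: 8187 ÷ 50 g/eq = 163.7 eq = 163.7 mol NaHSO₄.
(a) Mass of NaHSO₄: 163.7 × 120.1 = 19,670 g.

(b) Volume: 1560 m³ = 1,560,000 L.
(b) After draining 36% and refilling: 412 × 0.64 + 101 × 0.36 = 300.04 ppm.
(b) Deficit to target: 330 − 300.04 = 29.96 mg/L.
(b) As CaCO₃: 29.96 mg/L × 1,560,000 L = 46,740 g; ÷ 100.1 = 466.9 mol Ca²⁺.
(b) Mass: 466.9 × 111 = 51,830 g.

(a) 19.7 kg; (b) 51.8 kg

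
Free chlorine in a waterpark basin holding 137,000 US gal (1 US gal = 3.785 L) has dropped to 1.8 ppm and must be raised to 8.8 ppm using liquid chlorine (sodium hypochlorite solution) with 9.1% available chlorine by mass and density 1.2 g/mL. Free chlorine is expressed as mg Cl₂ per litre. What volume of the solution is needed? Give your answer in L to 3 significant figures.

33.2 L

Volume: 137,000 US gal × 3.785 L/gal = 518,545 L.
Chlorine deficit: 8.8 − 1.8 = 7 ppm = 7 mg/L as Cl₂.
Cl₂ equivalent needed: 7 mg/L × 518,545 L = 3,630,000 mg = 3630 g.
Product at 9.1% available chlorine: 3630 / 0.091 = 39,890 g.
Volume at density 1.2 g/mL: 39,890 g ÷ 1.2 g/mL = 33,240 mL.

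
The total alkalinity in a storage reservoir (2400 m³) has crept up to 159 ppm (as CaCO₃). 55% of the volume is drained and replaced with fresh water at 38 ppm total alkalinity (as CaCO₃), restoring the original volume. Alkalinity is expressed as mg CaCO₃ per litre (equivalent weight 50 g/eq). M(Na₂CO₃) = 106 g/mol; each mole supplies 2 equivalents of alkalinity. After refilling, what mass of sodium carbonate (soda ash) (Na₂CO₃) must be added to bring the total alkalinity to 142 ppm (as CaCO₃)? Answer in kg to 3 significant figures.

126 kg

Volume: 2400 m³ = 2,400,000 L.
After draining 55% and refilling: 159 × 0.45 + 38 × 0.55 = 92.45 ppm.
Deficit to target: 142 − 92.45 = 49.55 mg/L.
As CaCO₃: 49.55 mg/L × 2,400,000 L = 118,900 g; ÷ 50 g/eq ÷ 2 = 1189 mol Na₂CO₃.
Mass: 1189 × 106 = 126,100 g.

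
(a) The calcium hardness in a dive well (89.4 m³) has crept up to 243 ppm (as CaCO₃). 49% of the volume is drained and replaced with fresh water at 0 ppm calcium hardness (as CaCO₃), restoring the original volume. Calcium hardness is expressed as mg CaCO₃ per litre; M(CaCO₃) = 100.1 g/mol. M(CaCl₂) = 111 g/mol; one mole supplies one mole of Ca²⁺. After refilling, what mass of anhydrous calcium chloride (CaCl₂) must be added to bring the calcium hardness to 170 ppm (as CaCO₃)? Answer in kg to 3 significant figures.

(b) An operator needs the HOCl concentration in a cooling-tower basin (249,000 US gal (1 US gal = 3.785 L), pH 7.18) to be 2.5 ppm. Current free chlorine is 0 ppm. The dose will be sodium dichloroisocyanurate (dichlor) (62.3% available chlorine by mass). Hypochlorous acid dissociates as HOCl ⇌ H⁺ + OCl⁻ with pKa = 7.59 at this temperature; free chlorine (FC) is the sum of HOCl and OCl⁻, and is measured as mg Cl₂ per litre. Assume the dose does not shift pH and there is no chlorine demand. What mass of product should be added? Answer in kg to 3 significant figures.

(a) Volume: 89.4 m³ = 89,400 L.
(a) After draining 49% and refilling: 243 × 0.51 + 0 × 0.49 = 123.93 ppm.
(a) Deficit to target: 170 − 123.93 = 46.07 mg/L.
(a) As CaCO₃: 46.07 mg/L × 89,400 L = 4119 g; ÷ 100.1 = 41.15 mol Ca²⁺.
(a) Mass: 41.15 × 111 = 4567 g.

(b) Volume: 249,000 US gal × 3.785 L/gal = 942,465 L.
(b) [OCl⁻]/[HOCl] = 10^(pH − pKa) = 10^(7.18 − 7.59) = 0.389; fraction as HOCl = 1/(1 + 0.389) = 0.7199.
(b) Free chlorine required for 2.5 ppm HOCl: 2.5 / 0.7199 = 3.473 ppm.
(b) FC to add: 3.473 − 0 = 3.473 mg/L as Cl₂.
(b) Cl₂ equivalent: 3.473 mg/L × 942,465 L = 3273 g.
(b) Product at 62.3% available Cl: 3273 / 0.623 = 5253 g.

(a) 4.57 kg; (b) 5.25 kg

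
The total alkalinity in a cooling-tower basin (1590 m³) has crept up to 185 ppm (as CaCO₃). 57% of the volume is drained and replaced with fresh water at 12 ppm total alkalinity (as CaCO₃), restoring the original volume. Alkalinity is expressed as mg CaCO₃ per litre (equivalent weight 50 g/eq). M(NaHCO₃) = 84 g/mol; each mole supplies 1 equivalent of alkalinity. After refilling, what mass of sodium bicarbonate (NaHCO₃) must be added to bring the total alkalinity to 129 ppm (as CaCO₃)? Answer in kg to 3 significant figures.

114 kg

Volume: 1590 m³ = 1,590,000 L.
After draining 57% and refilling: 185 × 0.43 + 12 × 0.57 = 86.39 ppm.
Deficit to target: 129 − 86.39 = 42.61 mg/L.
As CaCO₃: 42.61 mg/L × 1,590,000 L = 67,750 g; ÷ 50 g/eq ÷ 1 = 1355 mol NaHCO₃.
Mass: 1355 × 84 = 113,800 g.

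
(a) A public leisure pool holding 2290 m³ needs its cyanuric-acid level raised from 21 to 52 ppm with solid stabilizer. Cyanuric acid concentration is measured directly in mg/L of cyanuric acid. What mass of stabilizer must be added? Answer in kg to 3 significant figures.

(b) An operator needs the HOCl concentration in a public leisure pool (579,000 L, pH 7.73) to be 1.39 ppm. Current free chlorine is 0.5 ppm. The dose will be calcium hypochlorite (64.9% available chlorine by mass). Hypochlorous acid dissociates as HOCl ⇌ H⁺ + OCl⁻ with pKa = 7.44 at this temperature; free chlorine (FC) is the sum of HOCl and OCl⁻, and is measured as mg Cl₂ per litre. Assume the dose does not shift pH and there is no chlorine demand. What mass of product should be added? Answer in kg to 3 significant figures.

(a) Volume: 2290 m³ = 2,290,000 L.
(a) CYA to add: (52 − 21) = 31 mg/L × 2,290,000 L = 70,990 g cyanuric acid.

(b) [OCl⁻]/[HOCl] = 10^(pH − pKa) = 10^(7.73 − 7.44) = 1.95; fraction as HOCl = 1/(1 + 1.95) = 0.339.
(b) Free chlorine required for 1.39 ppm HOCl: 1.39 / 0.339 = 4.1 ppm.
(b) FC to add: 4.1 − 0.5 = 3.6 mg/L as Cl₂.
(b) Cl₂ equivalent: 3.6 mg/L × 579,000 L = 2085 g.
(b) Product at 64.9% available Cl: 2085 / 0.649 = 3212 g.

(a) 71.0 kg; (b) 3.21 kg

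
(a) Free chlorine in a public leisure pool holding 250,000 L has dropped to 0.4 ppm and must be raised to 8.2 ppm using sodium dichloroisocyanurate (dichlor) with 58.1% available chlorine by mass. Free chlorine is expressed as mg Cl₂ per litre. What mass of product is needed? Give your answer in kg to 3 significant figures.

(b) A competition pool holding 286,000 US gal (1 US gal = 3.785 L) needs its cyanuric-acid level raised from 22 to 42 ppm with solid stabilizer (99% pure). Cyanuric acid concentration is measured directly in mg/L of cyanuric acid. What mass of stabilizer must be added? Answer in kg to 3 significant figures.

(a) 3.36 kg; (b) 21.9 kg

(a) Chlorine deficit: 8.2 − 0.4 = 7.8 ppm = 7.8 mg/L as Cl₂.
(a) Cl₂ equivalent needed: 7.8 mg/L × 250,000 L = 1,950,000 mg = 1950 g.
(a) Product at 58.1% available chlorine: 1950 / 0.581 = 3356 g.

(b) Volume: 286,000 US gal × 3.785 L/gal = 1,082,510 L.
(b) CYA to add: (42 − 22) = 20 mg/L × 1,082,510 L = 21,650 g cyanuric acid.
(b) At 99% purity: 21,650 / 0.99 = 21,870 g product.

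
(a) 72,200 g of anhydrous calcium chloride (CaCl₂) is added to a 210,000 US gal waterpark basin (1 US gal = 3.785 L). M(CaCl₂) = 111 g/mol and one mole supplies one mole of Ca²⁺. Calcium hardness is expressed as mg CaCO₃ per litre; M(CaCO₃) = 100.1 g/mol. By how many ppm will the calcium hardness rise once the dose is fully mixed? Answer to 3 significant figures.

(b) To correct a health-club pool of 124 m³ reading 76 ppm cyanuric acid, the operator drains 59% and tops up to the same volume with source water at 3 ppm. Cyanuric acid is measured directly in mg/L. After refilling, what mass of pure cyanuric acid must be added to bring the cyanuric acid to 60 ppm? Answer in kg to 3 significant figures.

(a) 81.9 ppm; (b) 3.36 kg

(a) Volume: 210,000 US gal × 3.785 L/gal = 794,850 L.
(a) Moles of Ca²⁺: 72,200 g ÷ 111 g/mol = 650.5 mol.
(a) As CaCO₃: 650.5 mol × 100.1 g/mol = 65,110 g.
(a) Rise: 65,110 g / 794,850 L × 1000 = 81.91 mg/L.

(b) Volume: 124 m³ = 124,000 L.
(b) After draining 59% and refilling: 76 × 0.41 + 3 × 0.59 = 32.93 ppm.
(b) Deficit to target: 60 − 32.93 = 27.07 mg/L.
(b) Mass: 27.07 mg/L × 124,000 L = 3357 g cyanuric acid.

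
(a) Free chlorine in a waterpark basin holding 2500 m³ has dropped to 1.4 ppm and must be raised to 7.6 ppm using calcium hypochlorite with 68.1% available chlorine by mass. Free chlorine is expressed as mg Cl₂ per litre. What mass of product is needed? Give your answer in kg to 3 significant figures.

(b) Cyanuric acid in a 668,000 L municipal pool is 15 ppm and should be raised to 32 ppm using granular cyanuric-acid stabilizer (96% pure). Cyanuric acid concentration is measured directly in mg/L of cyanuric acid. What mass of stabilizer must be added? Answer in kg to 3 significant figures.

(a) 22.8 kg; (b) 11.8 kg

(a) Volume: 2500 m³ = 2,500,000 L.
(a) Chlorine deficit: 7.6 − 1.4 = 6.2 ppm = 6.2 mg/L as Cl₂.
(a) Cl₂ equivalent needed: 6.2 mg/L × 2,500,000 L = 15,500,000 mg = 15,500 g.
(a) Product at 68.1% available chlorine: 15,500 / 0.681 = 22,760 g.

(b) CYA to add: (32 − 15) = 17 mg/L × 668,000 L = 11,360 g cyanuric acid.
(b) At 96% purity: 11,360 / 0.96 = 11,830 g product.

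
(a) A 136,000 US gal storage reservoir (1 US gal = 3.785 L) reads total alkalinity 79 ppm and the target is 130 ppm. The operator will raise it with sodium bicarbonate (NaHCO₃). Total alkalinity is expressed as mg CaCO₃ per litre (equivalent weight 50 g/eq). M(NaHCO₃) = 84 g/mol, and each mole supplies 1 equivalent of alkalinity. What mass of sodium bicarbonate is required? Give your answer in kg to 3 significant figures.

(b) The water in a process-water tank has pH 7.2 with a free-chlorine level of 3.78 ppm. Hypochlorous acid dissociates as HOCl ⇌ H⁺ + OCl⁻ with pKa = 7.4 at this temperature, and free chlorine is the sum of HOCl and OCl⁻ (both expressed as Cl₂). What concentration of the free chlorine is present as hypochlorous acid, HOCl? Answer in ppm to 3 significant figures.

(a) 44.1 kg; (b) 2.32 ppm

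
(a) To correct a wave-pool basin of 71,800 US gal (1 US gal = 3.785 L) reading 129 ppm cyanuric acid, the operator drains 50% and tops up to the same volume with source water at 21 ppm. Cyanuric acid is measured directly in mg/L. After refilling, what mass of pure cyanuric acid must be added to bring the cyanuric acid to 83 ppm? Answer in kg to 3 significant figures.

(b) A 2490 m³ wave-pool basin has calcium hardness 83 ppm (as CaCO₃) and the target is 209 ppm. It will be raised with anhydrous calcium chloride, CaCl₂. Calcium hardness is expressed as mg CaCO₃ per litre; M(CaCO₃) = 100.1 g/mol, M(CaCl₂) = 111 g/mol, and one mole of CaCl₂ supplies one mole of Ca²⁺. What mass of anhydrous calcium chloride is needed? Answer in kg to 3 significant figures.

(a) 2.17 kg; (b) 348 kg

(a) Volume: 71,800 US gal × 3.785 L/gal = 271,763 L.
(a) After draining 50% and refilling: 129 × 0.50 + 21 × 0.50 = 75 ppm.
(a) Deficit to target: 83 − 75 = 8 mg/L.
(a) Mass: 8 mg/L × 271,763 L = 2174 g cyanuric acid.

(b) Volume: 2490 m³ = 2,490,000 L.
(b) Hardness to add: (209 − 83) = 126 mg/L as CaCO₃ × 2,490,000 L = 313,700 g as CaCO₃.
(b) Moles of Ca²⁺ (1 mol Ca²⁺ ≡ 1 mol CaCO₃): 313,700 / 100.1 g/mol = 3134 mol.
(b) Mass of CaCl₂: 3134 × 111 = 347,900 g.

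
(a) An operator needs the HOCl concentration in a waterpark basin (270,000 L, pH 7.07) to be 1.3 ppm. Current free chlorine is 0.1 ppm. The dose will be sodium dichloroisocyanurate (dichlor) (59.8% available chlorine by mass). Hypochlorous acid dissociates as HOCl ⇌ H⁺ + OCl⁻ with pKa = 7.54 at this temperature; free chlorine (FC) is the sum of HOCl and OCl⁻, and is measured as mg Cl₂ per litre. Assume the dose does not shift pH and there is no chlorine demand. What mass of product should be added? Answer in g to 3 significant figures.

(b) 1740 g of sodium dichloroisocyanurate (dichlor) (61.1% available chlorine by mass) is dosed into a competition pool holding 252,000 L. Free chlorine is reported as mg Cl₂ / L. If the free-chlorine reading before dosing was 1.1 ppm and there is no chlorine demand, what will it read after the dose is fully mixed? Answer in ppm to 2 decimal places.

(a) 741 g; (b) 5.32 ppm

(a) [OCl⁻]/[HOCl] = 10^(pH − pKa) = 10^(7.07 − 7.54) = 0.3388; fraction as HOCl = 1/(1 + 0.3388) = 0.7469.
(a) Free chlorine required for 1.3 ppm HOCl: 1.3 / 0.7469 = 1.74 ppm.
(a) FC to add: 1.74 − 0.1 = 1.64 mg/L as Cl₂.
(a) Cl₂ equivalent: 1.64 mg/L × 270,000 L = 442.9 g.
(a) Product at 59.8% available Cl: 442.9 / 0.598 = 740.7 g.

(b) Available chlorine delivered: 1740 g × 0.611 = 1063 g as Cl₂.
(b) Concentration rise: 1063 g / 252,000 L = 4.219 mg/L = 4.22 ppm.
(b) Final FC: 1.1 + 4.22 = 5.32 ppm.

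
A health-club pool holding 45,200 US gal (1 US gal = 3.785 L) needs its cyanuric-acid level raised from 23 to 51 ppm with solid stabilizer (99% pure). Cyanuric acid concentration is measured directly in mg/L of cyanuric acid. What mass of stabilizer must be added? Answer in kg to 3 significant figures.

4.84 kg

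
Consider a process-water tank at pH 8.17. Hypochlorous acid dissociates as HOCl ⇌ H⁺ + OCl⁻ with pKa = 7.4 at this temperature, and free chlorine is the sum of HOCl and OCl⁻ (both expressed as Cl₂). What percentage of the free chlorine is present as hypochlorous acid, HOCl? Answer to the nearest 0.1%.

14.5%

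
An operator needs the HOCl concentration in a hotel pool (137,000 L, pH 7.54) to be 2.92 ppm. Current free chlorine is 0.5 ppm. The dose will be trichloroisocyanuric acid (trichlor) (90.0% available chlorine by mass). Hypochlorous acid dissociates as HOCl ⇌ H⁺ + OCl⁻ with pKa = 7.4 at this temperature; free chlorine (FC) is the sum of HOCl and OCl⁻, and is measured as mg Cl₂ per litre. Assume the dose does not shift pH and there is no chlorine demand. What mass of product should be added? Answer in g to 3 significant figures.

982 g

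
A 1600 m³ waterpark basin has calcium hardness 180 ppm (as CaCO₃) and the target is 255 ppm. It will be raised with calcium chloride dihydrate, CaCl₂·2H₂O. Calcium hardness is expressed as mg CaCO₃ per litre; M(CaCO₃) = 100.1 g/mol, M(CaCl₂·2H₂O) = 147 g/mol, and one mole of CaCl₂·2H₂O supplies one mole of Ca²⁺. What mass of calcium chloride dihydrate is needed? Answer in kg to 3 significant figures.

176 kg

Volume: 1600 m³ = 1,600,000 L.
Hardness to add: (255 − 180) = 75 mg/L as CaCO₃ × 1,600,000 L = 120,000 g as CaCO₃.
Moles of Ca²⁺ (1 mol Ca²⁺ ≡ 1 mol CaCO₃): 120,000 / 100.1 g/mol = 1199 mol.
Mass of CaCl₂·2H₂O: 1199 × 147 = 176,200 g.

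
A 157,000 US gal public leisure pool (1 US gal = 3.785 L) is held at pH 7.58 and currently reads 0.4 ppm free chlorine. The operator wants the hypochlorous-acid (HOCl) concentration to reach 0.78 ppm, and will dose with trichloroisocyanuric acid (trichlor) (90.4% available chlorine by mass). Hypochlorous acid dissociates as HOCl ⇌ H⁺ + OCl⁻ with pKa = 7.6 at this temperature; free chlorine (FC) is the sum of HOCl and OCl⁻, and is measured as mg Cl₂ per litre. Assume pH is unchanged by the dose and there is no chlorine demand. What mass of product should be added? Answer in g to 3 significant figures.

739 g

Volume: 157,000 US gal × 3.785 L/gal = 594,245 L.
[OCl⁻]/[HOCl] = 10^(pH − pKa) = 10^(7.58 − 7.6) = 0.955; fraction as HOCl = 1/(1 + 0.955) = 0.5115.
Free chlorine required for 0.78 ppm HOCl: 0.78 / 0.5115 = 1.525 ppm.
FC to add: 1.525 − 0.4 = 1.125 mg/L as Cl₂.
Cl₂ equivalent: 1.125 mg/L × 594,245 L = 668.5 g.
Product at 90.4% available Cl: 668.5 / 0.904 = 739.4 g.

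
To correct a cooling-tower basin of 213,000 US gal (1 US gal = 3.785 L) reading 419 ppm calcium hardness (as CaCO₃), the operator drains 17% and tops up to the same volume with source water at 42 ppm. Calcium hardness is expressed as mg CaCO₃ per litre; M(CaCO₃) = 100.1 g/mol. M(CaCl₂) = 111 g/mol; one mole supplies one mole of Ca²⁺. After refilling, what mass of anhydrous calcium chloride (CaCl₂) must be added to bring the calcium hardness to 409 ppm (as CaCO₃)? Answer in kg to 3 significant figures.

48.4 kg

Volume: 213,000 US gal × 3.785 L/gal = 806,205 L.
After draining 17% and refilling: 419 × 0.83 + 42 × 0.17 = 354.91 ppm.
Deficit to target: 409 − 354.91 = 54.09 mg/L.
As CaCO₃: 54.09 mg/L × 806,205 L = 43,610 g; ÷ 100.1 = 435.6 mol Ca²⁺.
Mass: 435.6 × 111 = 48,360 g.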